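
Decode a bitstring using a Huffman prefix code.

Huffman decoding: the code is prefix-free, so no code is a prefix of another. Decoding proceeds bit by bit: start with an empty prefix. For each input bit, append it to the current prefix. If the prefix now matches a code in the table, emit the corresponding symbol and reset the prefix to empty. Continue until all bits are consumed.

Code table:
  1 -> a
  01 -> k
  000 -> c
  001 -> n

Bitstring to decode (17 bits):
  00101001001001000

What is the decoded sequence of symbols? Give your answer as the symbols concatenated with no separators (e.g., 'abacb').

Bit 0: prefix='0' (no match yet)
Bit 1: prefix='00' (no match yet)
Bit 2: prefix='001' -> emit 'n', reset
Bit 3: prefix='0' (no match yet)
Bit 4: prefix='01' -> emit 'k', reset
Bit 5: prefix='0' (no match yet)
Bit 6: prefix='00' (no match yet)
Bit 7: prefix='001' -> emit 'n', reset
Bit 8: prefix='0' (no match yet)
Bit 9: prefix='00' (no match yet)
Bit 10: prefix='001' -> emit 'n', reset
Bit 11: prefix='0' (no match yet)
Bit 12: prefix='00' (no match yet)
Bit 13: prefix='001' -> emit 'n', reset
Bit 14: prefix='0' (no match yet)
Bit 15: prefix='00' (no match yet)
Bit 16: prefix='000' -> emit 'c', reset

Answer: nknnnc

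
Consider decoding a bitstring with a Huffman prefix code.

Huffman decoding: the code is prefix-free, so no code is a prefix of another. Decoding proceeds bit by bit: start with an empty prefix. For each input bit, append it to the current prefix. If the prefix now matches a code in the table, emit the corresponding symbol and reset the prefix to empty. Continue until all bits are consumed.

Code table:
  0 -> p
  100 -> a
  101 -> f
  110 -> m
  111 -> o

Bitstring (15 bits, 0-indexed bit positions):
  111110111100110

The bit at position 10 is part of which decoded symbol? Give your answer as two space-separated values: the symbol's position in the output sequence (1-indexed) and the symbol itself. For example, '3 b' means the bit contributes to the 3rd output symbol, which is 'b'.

Bit 0: prefix='1' (no match yet)
Bit 1: prefix='11' (no match yet)
Bit 2: prefix='111' -> emit 'o', reset
Bit 3: prefix='1' (no match yet)
Bit 4: prefix='11' (no match yet)
Bit 5: prefix='110' -> emit 'm', reset
Bit 6: prefix='1' (no match yet)
Bit 7: prefix='11' (no match yet)
Bit 8: prefix='111' -> emit 'o', reset
Bit 9: prefix='1' (no match yet)
Bit 10: prefix='10' (no match yet)
Bit 11: prefix='100' -> emit 'a', reset
Bit 12: prefix='1' (no match yet)
Bit 13: prefix='11' (no match yet)
Bit 14: prefix='110' -> emit 'm', reset

Answer: 4 a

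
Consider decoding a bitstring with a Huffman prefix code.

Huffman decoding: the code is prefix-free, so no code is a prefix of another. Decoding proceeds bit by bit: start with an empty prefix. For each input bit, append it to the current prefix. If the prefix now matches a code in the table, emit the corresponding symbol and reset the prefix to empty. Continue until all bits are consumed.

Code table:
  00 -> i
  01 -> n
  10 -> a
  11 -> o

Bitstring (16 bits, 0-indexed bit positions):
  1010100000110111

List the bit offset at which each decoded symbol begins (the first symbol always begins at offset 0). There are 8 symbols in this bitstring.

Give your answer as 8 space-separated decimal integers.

Answer: 0 2 4 6 8 10 12 14

Derivation:
Bit 0: prefix='1' (no match yet)
Bit 1: prefix='10' -> emit 'a', reset
Bit 2: prefix='1' (no match yet)
Bit 3: prefix='10' -> emit 'a', reset
Bit 4: prefix='1' (no match yet)
Bit 5: prefix='10' -> emit 'a', reset
Bit 6: prefix='0' (no match yet)
Bit 7: prefix='00' -> emit 'i', reset
Bit 8: prefix='0' (no match yet)
Bit 9: prefix='00' -> emit 'i', reset
Bit 10: prefix='1' (no match yet)
Bit 11: prefix='11' -> emit 'o', reset
Bit 12: prefix='0' (no match yet)
Bit 13: prefix='01' -> emit 'n', reset
Bit 14: prefix='1' (no match yet)
Bit 15: prefix='11' -> emit 'o', reset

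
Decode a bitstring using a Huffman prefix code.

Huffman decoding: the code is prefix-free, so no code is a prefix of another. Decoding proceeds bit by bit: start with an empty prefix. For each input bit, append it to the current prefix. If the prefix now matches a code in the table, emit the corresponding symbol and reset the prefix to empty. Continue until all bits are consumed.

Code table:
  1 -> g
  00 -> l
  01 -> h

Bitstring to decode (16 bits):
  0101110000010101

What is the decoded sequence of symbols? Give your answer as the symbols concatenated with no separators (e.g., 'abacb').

Answer: hhggllhhh

Derivation:
Bit 0: prefix='0' (no match yet)
Bit 1: prefix='01' -> emit 'h', reset
Bit 2: prefix='0' (no match yet)
Bit 3: prefix='01' -> emit 'h', reset
Bit 4: prefix='1' -> emit 'g', reset
Bit 5: prefix='1' -> emit 'g', reset
Bit 6: prefix='0' (no match yet)
Bit 7: prefix='00' -> emit 'l', reset
Bit 8: prefix='0' (no match yet)
Bit 9: prefix='00' -> emit 'l', reset
Bit 10: prefix='0' (no match yet)
Bit 11: prefix='01' -> emit 'h', reset
Bit 12: prefix='0' (no match yet)
Bit 13: prefix='01' -> emit 'h', reset
Bit 14: prefix='0' (no match yet)
Bit 15: prefix='01' -> emit 'h', reset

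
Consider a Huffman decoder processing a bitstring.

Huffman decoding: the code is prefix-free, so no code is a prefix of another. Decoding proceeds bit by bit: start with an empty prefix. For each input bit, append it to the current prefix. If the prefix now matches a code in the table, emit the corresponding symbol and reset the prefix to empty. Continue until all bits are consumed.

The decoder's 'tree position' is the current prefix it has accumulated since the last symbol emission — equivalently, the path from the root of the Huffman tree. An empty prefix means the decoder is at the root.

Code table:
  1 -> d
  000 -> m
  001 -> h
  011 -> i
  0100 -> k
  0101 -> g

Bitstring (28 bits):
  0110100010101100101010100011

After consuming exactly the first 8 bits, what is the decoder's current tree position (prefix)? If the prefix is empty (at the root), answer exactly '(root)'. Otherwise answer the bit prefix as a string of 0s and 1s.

Answer: 0

Derivation:
Bit 0: prefix='0' (no match yet)
Bit 1: prefix='01' (no match yet)
Bit 2: prefix='011' -> emit 'i', reset
Bit 3: prefix='0' (no match yet)
Bit 4: prefix='01' (no match yet)
Bit 5: prefix='010' (no match yet)
Bit 6: prefix='0100' -> emit 'k', reset
Bit 7: prefix='0' (no match yet)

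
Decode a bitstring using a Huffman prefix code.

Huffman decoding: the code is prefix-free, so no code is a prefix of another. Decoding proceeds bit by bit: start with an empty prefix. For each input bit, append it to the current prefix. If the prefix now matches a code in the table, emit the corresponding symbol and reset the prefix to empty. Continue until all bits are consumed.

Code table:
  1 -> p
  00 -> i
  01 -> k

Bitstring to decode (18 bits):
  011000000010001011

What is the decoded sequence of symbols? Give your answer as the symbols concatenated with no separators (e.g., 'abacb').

Bit 0: prefix='0' (no match yet)
Bit 1: prefix='01' -> emit 'k', reset
Bit 2: prefix='1' -> emit 'p', reset
Bit 3: prefix='0' (no match yet)
Bit 4: prefix='00' -> emit 'i', reset
Bit 5: prefix='0' (no match yet)
Bit 6: prefix='00' -> emit 'i', reset
Bit 7: prefix='0' (no match yet)
Bit 8: prefix='00' -> emit 'i', reset
Bit 9: prefix='0' (no match yet)
Bit 10: prefix='01' -> emit 'k', reset
Bit 11: prefix='0' (no match yet)
Bit 12: prefix='00' -> emit 'i', reset
Bit 13: prefix='0' (no match yet)
Bit 14: prefix='01' -> emit 'k', reset
Bit 15: prefix='0' (no match yet)
Bit 16: prefix='01' -> emit 'k', reset
Bit 17: prefix='1' -> emit 'p', reset

Answer: kpiiikikkp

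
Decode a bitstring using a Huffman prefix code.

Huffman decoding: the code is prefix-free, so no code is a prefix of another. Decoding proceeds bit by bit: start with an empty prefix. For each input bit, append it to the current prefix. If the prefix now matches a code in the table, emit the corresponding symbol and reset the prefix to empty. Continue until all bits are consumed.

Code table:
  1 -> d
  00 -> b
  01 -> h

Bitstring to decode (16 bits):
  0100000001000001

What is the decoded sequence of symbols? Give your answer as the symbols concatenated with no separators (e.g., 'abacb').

Bit 0: prefix='0' (no match yet)
Bit 1: prefix='01' -> emit 'h', reset
Bit 2: prefix='0' (no match yet)
Bit 3: prefix='00' -> emit 'b', reset
Bit 4: prefix='0' (no match yet)
Bit 5: prefix='00' -> emit 'b', reset
Bit 6: prefix='0' (no match yet)
Bit 7: prefix='00' -> emit 'b', reset
Bit 8: prefix='0' (no match yet)
Bit 9: prefix='01' -> emit 'h', reset
Bit 10: prefix='0' (no match yet)
Bit 11: prefix='00' -> emit 'b', reset
Bit 12: prefix='0' (no match yet)
Bit 13: prefix='00' -> emit 'b', reset
Bit 14: prefix='0' (no match yet)
Bit 15: prefix='01' -> emit 'h', reset

Answer: hbbbhbbh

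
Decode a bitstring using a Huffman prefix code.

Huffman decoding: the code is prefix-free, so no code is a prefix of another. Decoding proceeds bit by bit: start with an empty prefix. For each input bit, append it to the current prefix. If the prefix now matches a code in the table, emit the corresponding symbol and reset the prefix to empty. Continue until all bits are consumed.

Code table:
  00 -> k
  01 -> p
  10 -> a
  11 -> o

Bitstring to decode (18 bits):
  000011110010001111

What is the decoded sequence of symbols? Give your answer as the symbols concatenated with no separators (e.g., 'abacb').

Answer: kkookakoo

Derivation:
Bit 0: prefix='0' (no match yet)
Bit 1: prefix='00' -> emit 'k', reset
Bit 2: prefix='0' (no match yet)
Bit 3: prefix='00' -> emit 'k', reset
Bit 4: prefix='1' (no match yet)
Bit 5: prefix='11' -> emit 'o', reset
Bit 6: prefix='1' (no match yet)
Bit 7: prefix='11' -> emit 'o', reset
Bit 8: prefix='0' (no match yet)
Bit 9: prefix='00' -> emit 'k', reset
Bit 10: prefix='1' (no match yet)
Bit 11: prefix='10' -> emit 'a', reset
Bit 12: prefix='0' (no match yet)
Bit 13: prefix='00' -> emit 'k', reset
Bit 14: prefix='1' (no match yet)
Bit 15: prefix='11' -> emit 'o', reset
Bit 16: prefix='1' (no match yet)
Bit 17: prefix='11' -> emit 'o', reset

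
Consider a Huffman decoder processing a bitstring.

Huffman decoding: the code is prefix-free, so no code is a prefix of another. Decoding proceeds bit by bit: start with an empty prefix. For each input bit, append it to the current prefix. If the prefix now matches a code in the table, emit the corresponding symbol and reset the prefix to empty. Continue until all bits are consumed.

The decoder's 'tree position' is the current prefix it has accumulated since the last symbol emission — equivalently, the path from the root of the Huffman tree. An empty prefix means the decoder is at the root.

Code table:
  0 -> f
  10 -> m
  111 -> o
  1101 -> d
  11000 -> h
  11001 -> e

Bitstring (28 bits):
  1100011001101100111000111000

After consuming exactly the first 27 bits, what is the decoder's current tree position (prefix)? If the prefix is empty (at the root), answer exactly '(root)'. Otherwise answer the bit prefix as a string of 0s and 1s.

Bit 0: prefix='1' (no match yet)
Bit 1: prefix='11' (no match yet)
Bit 2: prefix='110' (no match yet)
Bit 3: prefix='1100' (no match yet)
Bit 4: prefix='11000' -> emit 'h', reset
Bit 5: prefix='1' (no match yet)
Bit 6: prefix='11' (no match yet)
Bit 7: prefix='110' (no match yet)
Bit 8: prefix='1100' (no match yet)
Bit 9: prefix='11001' -> emit 'e', reset
Bit 10: prefix='1' (no match yet)
Bit 11: prefix='10' -> emit 'm', reset
Bit 12: prefix='1' (no match yet)
Bit 13: prefix='11' (no match yet)
Bit 14: prefix='110' (no match yet)
Bit 15: prefix='1100' (no match yet)
Bit 16: prefix='11001' -> emit 'e', reset
Bit 17: prefix='1' (no match yet)
Bit 18: prefix='11' (no match yet)
Bit 19: prefix='110' (no match yet)
Bit 20: prefix='1100' (no match yet)
Bit 21: prefix='11000' -> emit 'h', reset
Bit 22: prefix='1' (no match yet)
Bit 23: prefix='11' (no match yet)
Bit 24: prefix='111' -> emit 'o', reset
Bit 25: prefix='0' -> emit 'f', reset
Bit 26: prefix='0' -> emit 'f', reset

Answer: (root)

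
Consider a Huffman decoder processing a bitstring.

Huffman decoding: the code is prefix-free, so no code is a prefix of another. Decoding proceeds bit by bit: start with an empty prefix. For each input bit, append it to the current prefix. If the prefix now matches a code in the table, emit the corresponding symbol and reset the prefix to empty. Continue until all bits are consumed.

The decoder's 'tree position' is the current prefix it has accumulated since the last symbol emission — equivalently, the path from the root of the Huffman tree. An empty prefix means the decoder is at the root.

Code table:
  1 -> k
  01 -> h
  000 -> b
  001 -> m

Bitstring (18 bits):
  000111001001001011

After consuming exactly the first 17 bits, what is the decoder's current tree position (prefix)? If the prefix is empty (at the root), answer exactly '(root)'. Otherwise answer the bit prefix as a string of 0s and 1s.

Bit 0: prefix='0' (no match yet)
Bit 1: prefix='00' (no match yet)
Bit 2: prefix='000' -> emit 'b', reset
Bit 3: prefix='1' -> emit 'k', reset
Bit 4: prefix='1' -> emit 'k', reset
Bit 5: prefix='1' -> emit 'k', reset
Bit 6: prefix='0' (no match yet)
Bit 7: prefix='00' (no match yet)
Bit 8: prefix='001' -> emit 'm', reset
Bit 9: prefix='0' (no match yet)
Bit 10: prefix='00' (no match yet)
Bit 11: prefix='001' -> emit 'm', reset
Bit 12: prefix='0' (no match yet)
Bit 13: prefix='00' (no match yet)
Bit 14: prefix='001' -> emit 'm', reset
Bit 15: prefix='0' (no match yet)
Bit 16: prefix='01' -> emit 'h', reset

Answer: (root)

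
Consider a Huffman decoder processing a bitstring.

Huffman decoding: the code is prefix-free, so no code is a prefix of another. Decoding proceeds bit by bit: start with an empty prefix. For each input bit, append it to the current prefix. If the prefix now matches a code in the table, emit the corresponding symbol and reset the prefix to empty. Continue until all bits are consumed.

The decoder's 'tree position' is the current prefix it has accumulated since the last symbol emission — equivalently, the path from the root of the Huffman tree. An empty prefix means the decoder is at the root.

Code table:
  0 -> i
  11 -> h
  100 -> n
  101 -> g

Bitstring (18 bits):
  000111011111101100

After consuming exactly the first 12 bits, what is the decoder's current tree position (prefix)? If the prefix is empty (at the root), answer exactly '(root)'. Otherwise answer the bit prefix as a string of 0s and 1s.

Bit 0: prefix='0' -> emit 'i', reset
Bit 1: prefix='0' -> emit 'i', reset
Bit 2: prefix='0' -> emit 'i', reset
Bit 3: prefix='1' (no match yet)
Bit 4: prefix='11' -> emit 'h', reset
Bit 5: prefix='1' (no match yet)
Bit 6: prefix='10' (no match yet)
Bit 7: prefix='101' -> emit 'g', reset
Bit 8: prefix='1' (no match yet)
Bit 9: prefix='11' -> emit 'h', reset
Bit 10: prefix='1' (no match yet)
Bit 11: prefix='11' -> emit 'h', reset

Answer: (root)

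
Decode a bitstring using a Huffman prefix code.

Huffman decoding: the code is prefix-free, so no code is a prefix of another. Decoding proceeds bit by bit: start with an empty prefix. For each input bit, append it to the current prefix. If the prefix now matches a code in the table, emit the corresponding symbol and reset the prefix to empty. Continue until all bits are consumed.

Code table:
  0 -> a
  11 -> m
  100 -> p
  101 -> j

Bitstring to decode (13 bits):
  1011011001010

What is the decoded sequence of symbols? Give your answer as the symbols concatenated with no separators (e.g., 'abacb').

Bit 0: prefix='1' (no match yet)
Bit 1: prefix='10' (no match yet)
Bit 2: prefix='101' -> emit 'j', reset
Bit 3: prefix='1' (no match yet)
Bit 4: prefix='10' (no match yet)
Bit 5: prefix='101' -> emit 'j', reset
Bit 6: prefix='1' (no match yet)
Bit 7: prefix='10' (no match yet)
Bit 8: prefix='100' -> emit 'p', reset
Bit 9: prefix='1' (no match yet)
Bit 10: prefix='10' (no match yet)
Bit 11: prefix='101' -> emit 'j', reset
Bit 12: prefix='0' -> emit 'a', reset

Answer: jjpja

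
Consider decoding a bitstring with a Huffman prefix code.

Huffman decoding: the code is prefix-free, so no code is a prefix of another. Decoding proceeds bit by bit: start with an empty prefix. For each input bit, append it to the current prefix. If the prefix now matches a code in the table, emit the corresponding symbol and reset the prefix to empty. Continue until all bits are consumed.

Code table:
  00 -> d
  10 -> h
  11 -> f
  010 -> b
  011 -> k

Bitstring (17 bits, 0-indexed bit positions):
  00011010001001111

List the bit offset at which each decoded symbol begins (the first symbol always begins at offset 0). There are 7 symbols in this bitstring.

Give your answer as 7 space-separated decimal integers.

Bit 0: prefix='0' (no match yet)
Bit 1: prefix='00' -> emit 'd', reset
Bit 2: prefix='0' (no match yet)
Bit 3: prefix='01' (no match yet)
Bit 4: prefix='011' -> emit 'k', reset
Bit 5: prefix='0' (no match yet)
Bit 6: prefix='01' (no match yet)
Bit 7: prefix='010' -> emit 'b', reset
Bit 8: prefix='0' (no match yet)
Bit 9: prefix='00' -> emit 'd', reset
Bit 10: prefix='1' (no match yet)
Bit 11: prefix='10' -> emit 'h', reset
Bit 12: prefix='0' (no match yet)
Bit 13: prefix='01' (no match yet)
Bit 14: prefix='011' -> emit 'k', reset
Bit 15: prefix='1' (no match yet)
Bit 16: prefix='11' -> emit 'f', reset

Answer: 0 2 5 8 10 12 15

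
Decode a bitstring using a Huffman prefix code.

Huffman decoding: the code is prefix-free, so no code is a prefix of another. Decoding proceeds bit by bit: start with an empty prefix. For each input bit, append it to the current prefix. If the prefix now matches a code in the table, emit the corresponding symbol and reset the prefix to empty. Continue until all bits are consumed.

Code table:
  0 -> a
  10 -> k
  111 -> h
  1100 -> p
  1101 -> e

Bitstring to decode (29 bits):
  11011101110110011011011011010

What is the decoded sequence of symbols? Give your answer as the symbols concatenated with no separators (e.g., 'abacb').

Bit 0: prefix='1' (no match yet)
Bit 1: prefix='11' (no match yet)
Bit 2: prefix='110' (no match yet)
Bit 3: prefix='1101' -> emit 'e', reset
Bit 4: prefix='1' (no match yet)
Bit 5: prefix='11' (no match yet)
Bit 6: prefix='110' (no match yet)
Bit 7: prefix='1101' -> emit 'e', reset
Bit 8: prefix='1' (no match yet)
Bit 9: prefix='11' (no match yet)
Bit 10: prefix='110' (no match yet)
Bit 11: prefix='1101' -> emit 'e', reset
Bit 12: prefix='1' (no match yet)
Bit 13: prefix='10' -> emit 'k', reset
Bit 14: prefix='0' -> emit 'a', reset
Bit 15: prefix='1' (no match yet)
Bit 16: prefix='11' (no match yet)
Bit 17: prefix='110' (no match yet)
Bit 18: prefix='1101' -> emit 'e', reset
Bit 19: prefix='1' (no match yet)
Bit 20: prefix='10' -> emit 'k', reset
Bit 21: prefix='1' (no match yet)
Bit 22: prefix='11' (no match yet)
Bit 23: prefix='110' (no match yet)
Bit 24: prefix='1101' -> emit 'e', reset
Bit 25: prefix='1' (no match yet)
Bit 26: prefix='10' -> emit 'k', reset
Bit 27: prefix='1' (no match yet)
Bit 28: prefix='10' -> emit 'k', reset

Answer: eeekaekekk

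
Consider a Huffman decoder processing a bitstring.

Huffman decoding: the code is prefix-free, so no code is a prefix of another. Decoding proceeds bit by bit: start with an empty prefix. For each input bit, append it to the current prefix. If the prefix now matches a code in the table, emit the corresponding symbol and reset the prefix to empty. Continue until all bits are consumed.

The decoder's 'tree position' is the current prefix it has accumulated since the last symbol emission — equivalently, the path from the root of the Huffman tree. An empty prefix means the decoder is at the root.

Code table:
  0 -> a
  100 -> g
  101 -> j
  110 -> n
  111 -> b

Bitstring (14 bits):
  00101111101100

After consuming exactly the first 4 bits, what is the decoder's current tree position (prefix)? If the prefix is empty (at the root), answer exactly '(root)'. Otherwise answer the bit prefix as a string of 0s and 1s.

Answer: 10

Derivation:
Bit 0: prefix='0' -> emit 'a', reset
Bit 1: prefix='0' -> emit 'a', reset
Bit 2: prefix='1' (no match yet)
Bit 3: prefix='10' (no match yet)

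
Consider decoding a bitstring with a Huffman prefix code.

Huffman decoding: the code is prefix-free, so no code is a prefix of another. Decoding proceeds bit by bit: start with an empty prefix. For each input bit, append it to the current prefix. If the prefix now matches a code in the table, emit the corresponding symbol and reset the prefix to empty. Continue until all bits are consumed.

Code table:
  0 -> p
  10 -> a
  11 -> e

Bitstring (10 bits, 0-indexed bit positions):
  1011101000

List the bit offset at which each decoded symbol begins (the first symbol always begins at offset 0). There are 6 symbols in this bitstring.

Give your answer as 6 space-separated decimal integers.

Bit 0: prefix='1' (no match yet)
Bit 1: prefix='10' -> emit 'a', reset
Bit 2: prefix='1' (no match yet)
Bit 3: prefix='11' -> emit 'e', reset
Bit 4: prefix='1' (no match yet)
Bit 5: prefix='10' -> emit 'a', reset
Bit 6: prefix='1' (no match yet)
Bit 7: prefix='10' -> emit 'a', reset
Bit 8: prefix='0' -> emit 'p', reset
Bit 9: prefix='0' -> emit 'p', reset

Answer: 0 2 4 6 8 9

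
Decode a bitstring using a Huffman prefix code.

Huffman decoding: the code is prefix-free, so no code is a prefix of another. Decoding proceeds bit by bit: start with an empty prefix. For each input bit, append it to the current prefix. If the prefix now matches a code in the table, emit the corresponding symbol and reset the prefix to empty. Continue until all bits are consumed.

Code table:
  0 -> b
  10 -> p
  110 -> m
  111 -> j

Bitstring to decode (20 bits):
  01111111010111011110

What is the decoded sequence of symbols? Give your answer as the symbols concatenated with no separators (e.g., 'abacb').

Answer: bjjppjbjp

Derivation:
Bit 0: prefix='0' -> emit 'b', reset
Bit 1: prefix='1' (no match yet)
Bit 2: prefix='11' (no match yet)
Bit 3: prefix='111' -> emit 'j', reset
Bit 4: prefix='1' (no match yet)
Bit 5: prefix='11' (no match yet)
Bit 6: prefix='111' -> emit 'j', reset
Bit 7: prefix='1' (no match yet)
Bit 8: prefix='10' -> emit 'p', reset
Bit 9: prefix='1' (no match yet)
Bit 10: prefix='10' -> emit 'p', reset
Bit 11: prefix='1' (no match yet)
Bit 12: prefix='11' (no match yet)
Bit 13: prefix='111' -> emit 'j', reset
Bit 14: prefix='0' -> emit 'b', reset
Bit 15: prefix='1' (no match yet)
Bit 16: prefix='11' (no match yet)
Bit 17: prefix='111' -> emit 'j', reset
Bit 18: prefix='1' (no match yet)
Bit 19: prefix='10' -> emit 'p', reset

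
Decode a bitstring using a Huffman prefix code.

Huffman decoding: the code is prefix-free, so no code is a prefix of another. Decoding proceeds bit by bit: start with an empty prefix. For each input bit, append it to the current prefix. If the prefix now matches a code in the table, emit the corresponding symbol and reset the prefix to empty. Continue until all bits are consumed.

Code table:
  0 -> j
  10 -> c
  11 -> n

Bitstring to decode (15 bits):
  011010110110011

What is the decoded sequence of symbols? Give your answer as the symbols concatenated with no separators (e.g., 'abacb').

Bit 0: prefix='0' -> emit 'j', reset
Bit 1: prefix='1' (no match yet)
Bit 2: prefix='11' -> emit 'n', reset
Bit 3: prefix='0' -> emit 'j', reset
Bit 4: prefix='1' (no match yet)
Bit 5: prefix='10' -> emit 'c', reset
Bit 6: prefix='1' (no match yet)
Bit 7: prefix='11' -> emit 'n', reset
Bit 8: prefix='0' -> emit 'j', reset
Bit 9: prefix='1' (no match yet)
Bit 10: prefix='11' -> emit 'n', reset
Bit 11: prefix='0' -> emit 'j', reset
Bit 12: prefix='0' -> emit 'j', reset
Bit 13: prefix='1' (no match yet)
Bit 14: prefix='11' -> emit 'n', reset

Answer: jnjcnjnjjn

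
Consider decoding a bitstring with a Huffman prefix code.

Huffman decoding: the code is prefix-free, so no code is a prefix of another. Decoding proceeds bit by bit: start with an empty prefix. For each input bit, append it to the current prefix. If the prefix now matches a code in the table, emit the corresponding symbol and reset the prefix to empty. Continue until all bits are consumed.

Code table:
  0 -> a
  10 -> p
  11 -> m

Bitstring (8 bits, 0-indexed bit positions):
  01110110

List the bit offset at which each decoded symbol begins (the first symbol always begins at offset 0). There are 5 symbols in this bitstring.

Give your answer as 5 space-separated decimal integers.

Bit 0: prefix='0' -> emit 'a', reset
Bit 1: prefix='1' (no match yet)
Bit 2: prefix='11' -> emit 'm', reset
Bit 3: prefix='1' (no match yet)
Bit 4: prefix='10' -> emit 'p', reset
Bit 5: prefix='1' (no match yet)
Bit 6: prefix='11' -> emit 'm', reset
Bit 7: prefix='0' -> emit 'a', reset

Answer: 0 1 3 5 7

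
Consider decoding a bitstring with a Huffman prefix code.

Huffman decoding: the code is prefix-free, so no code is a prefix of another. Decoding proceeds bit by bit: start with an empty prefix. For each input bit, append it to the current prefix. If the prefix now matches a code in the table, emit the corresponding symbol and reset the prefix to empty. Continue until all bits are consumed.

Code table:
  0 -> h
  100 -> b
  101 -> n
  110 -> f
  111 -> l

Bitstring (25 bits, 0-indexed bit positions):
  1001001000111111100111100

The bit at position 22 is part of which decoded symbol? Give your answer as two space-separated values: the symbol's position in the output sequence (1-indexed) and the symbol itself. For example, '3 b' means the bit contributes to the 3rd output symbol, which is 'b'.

Answer: 9 b

Derivation:
Bit 0: prefix='1' (no match yet)
Bit 1: prefix='10' (no match yet)
Bit 2: prefix='100' -> emit 'b', reset
Bit 3: prefix='1' (no match yet)
Bit 4: prefix='10' (no match yet)
Bit 5: prefix='100' -> emit 'b', reset
Bit 6: prefix='1' (no match yet)
Bit 7: prefix='10' (no match yet)
Bit 8: prefix='100' -> emit 'b', reset
Bit 9: prefix='0' -> emit 'h', reset
Bit 10: prefix='1' (no match yet)
Bit 11: prefix='11' (no match yet)
Bit 12: prefix='111' -> emit 'l', reset
Bit 13: prefix='1' (no match yet)
Bit 14: prefix='11' (no match yet)
Bit 15: prefix='111' -> emit 'l', reset
Bit 16: prefix='1' (no match yet)
Bit 17: prefix='10' (no match yet)
Bit 18: prefix='100' -> emit 'b', reset
Bit 19: prefix='1' (no match yet)
Bit 20: prefix='11' (no match yet)
Bit 21: prefix='111' -> emit 'l', reset
Bit 22: prefix='1' (no match yet)
Bit 23: prefix='10' (no match yet)
Bit 24: prefix='100' -> emit 'b', reset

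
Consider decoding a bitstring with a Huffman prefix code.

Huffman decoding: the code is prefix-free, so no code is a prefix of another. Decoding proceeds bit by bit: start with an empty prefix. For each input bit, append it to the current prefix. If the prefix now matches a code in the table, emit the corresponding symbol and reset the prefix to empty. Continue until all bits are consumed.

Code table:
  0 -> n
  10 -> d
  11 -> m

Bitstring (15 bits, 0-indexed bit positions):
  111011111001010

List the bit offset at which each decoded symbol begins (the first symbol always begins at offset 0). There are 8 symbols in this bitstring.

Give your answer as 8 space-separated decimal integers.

Answer: 0 2 4 6 8 10 11 13

Derivation:
Bit 0: prefix='1' (no match yet)
Bit 1: prefix='11' -> emit 'm', reset
Bit 2: prefix='1' (no match yet)
Bit 3: prefix='10' -> emit 'd', reset
Bit 4: prefix='1' (no match yet)
Bit 5: prefix='11' -> emit 'm', reset
Bit 6: prefix='1' (no match yet)
Bit 7: prefix='11' -> emit 'm', reset
Bit 8: prefix='1' (no match yet)
Bit 9: prefix='10' -> emit 'd', reset
Bit 10: prefix='0' -> emit 'n', reset
Bit 11: prefix='1' (no match yet)
Bit 12: prefix='10' -> emit 'd', reset
Bit 13: prefix='1' (no match yet)
Bit 14: prefix='10' -> emit 'd', reset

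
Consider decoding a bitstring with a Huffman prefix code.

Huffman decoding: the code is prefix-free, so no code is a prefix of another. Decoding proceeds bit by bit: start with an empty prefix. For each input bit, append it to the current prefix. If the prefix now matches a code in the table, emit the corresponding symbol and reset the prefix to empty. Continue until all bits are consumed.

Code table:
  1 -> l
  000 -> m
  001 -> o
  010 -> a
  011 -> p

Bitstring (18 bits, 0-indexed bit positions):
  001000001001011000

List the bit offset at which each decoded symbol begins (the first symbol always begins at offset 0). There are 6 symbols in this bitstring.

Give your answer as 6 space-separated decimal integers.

Bit 0: prefix='0' (no match yet)
Bit 1: prefix='00' (no match yet)
Bit 2: prefix='001' -> emit 'o', reset
Bit 3: prefix='0' (no match yet)
Bit 4: prefix='00' (no match yet)
Bit 5: prefix='000' -> emit 'm', reset
Bit 6: prefix='0' (no match yet)
Bit 7: prefix='00' (no match yet)
Bit 8: prefix='001' -> emit 'o', reset
Bit 9: prefix='0' (no match yet)
Bit 10: prefix='00' (no match yet)
Bit 11: prefix='001' -> emit 'o', reset
Bit 12: prefix='0' (no match yet)
Bit 13: prefix='01' (no match yet)
Bit 14: prefix='011' -> emit 'p', reset
Bit 15: prefix='0' (no match yet)
Bit 16: prefix='00' (no match yet)
Bit 17: prefix='000' -> emit 'm', reset

Answer: 0 3 6 9 12 15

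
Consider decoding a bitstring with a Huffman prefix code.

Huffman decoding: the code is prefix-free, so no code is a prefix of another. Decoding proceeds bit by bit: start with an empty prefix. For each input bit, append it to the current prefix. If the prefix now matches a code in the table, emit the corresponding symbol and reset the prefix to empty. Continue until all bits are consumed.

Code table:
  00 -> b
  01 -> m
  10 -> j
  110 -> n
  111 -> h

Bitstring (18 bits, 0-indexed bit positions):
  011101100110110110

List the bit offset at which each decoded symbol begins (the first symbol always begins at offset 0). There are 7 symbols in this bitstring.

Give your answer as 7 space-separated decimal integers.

Answer: 0 2 5 8 10 12 15

Derivation:
Bit 0: prefix='0' (no match yet)
Bit 1: prefix='01' -> emit 'm', reset
Bit 2: prefix='1' (no match yet)
Bit 3: prefix='11' (no match yet)
Bit 4: prefix='110' -> emit 'n', reset
Bit 5: prefix='1' (no match yet)
Bit 6: prefix='11' (no match yet)
Bit 7: prefix='110' -> emit 'n', reset
Bit 8: prefix='0' (no match yet)
Bit 9: prefix='01' -> emit 'm', reset
Bit 10: prefix='1' (no match yet)
Bit 11: prefix='10' -> emit 'j', reset
Bit 12: prefix='1' (no match yet)
Bit 13: prefix='11' (no match yet)
Bit 14: prefix='110' -> emit 'n', reset
Bit 15: prefix='1' (no match yet)
Bit 16: prefix='11' (no match yet)
Bit 17: prefix='110' -> emit 'n', reset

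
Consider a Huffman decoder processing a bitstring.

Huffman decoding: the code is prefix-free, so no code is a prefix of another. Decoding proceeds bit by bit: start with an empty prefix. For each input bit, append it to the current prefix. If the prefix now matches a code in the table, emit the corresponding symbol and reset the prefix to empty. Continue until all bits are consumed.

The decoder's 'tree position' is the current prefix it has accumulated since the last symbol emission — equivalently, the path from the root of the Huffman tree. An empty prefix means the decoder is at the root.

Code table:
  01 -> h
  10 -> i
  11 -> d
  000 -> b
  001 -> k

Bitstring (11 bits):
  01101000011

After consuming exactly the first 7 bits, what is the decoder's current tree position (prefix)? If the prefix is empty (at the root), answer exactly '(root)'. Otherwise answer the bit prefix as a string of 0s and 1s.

Bit 0: prefix='0' (no match yet)
Bit 1: prefix='01' -> emit 'h', reset
Bit 2: prefix='1' (no match yet)
Bit 3: prefix='10' -> emit 'i', reset
Bit 4: prefix='1' (no match yet)
Bit 5: prefix='10' -> emit 'i', reset
Bit 6: prefix='0' (no match yet)

Answer: 0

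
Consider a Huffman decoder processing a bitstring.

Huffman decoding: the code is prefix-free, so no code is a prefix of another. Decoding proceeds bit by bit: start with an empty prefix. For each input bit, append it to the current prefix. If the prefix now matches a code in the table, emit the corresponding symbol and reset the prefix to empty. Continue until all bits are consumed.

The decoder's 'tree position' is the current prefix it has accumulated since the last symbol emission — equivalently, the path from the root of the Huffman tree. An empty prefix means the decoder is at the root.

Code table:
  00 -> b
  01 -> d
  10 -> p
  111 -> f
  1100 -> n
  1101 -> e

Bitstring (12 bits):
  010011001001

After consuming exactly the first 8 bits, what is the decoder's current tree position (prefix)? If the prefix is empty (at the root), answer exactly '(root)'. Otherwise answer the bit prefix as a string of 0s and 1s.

Bit 0: prefix='0' (no match yet)
Bit 1: prefix='01' -> emit 'd', reset
Bit 2: prefix='0' (no match yet)
Bit 3: prefix='00' -> emit 'b', reset
Bit 4: prefix='1' (no match yet)
Bit 5: prefix='11' (no match yet)
Bit 6: prefix='110' (no match yet)
Bit 7: prefix='1100' -> emit 'n', reset

Answer: (root)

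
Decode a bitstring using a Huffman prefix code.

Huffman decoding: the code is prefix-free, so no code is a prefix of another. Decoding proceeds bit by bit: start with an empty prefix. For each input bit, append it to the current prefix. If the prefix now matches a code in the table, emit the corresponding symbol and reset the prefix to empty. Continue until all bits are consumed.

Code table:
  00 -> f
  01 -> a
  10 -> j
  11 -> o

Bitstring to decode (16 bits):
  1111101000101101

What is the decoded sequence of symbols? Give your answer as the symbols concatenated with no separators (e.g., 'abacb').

Bit 0: prefix='1' (no match yet)
Bit 1: prefix='11' -> emit 'o', reset
Bit 2: prefix='1' (no match yet)
Bit 3: prefix='11' -> emit 'o', reset
Bit 4: prefix='1' (no match yet)
Bit 5: prefix='10' -> emit 'j', reset
Bit 6: prefix='1' (no match yet)
Bit 7: prefix='10' -> emit 'j', reset
Bit 8: prefix='0' (no match yet)
Bit 9: prefix='00' -> emit 'f', reset
Bit 10: prefix='1' (no match yet)
Bit 11: prefix='10' -> emit 'j', reset
Bit 12: prefix='1' (no match yet)
Bit 13: prefix='11' -> emit 'o', reset
Bit 14: prefix='0' (no match yet)
Bit 15: prefix='01' -> emit 'a', reset

Answer: oojjfjoa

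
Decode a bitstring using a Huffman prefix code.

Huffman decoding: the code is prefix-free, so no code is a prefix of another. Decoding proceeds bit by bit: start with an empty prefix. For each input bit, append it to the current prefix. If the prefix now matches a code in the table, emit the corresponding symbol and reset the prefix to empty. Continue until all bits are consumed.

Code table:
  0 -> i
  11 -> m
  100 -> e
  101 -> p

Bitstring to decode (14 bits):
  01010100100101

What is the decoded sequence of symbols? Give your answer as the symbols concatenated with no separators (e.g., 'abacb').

Answer: ipieep

Derivation:
Bit 0: prefix='0' -> emit 'i', reset
Bit 1: prefix='1' (no match yet)
Bit 2: prefix='10' (no match yet)
Bit 3: prefix='101' -> emit 'p', reset
Bit 4: prefix='0' -> emit 'i', reset
Bit 5: prefix='1' (no match yet)
Bit 6: prefix='10' (no match yet)
Bit 7: prefix='100' -> emit 'e', reset
Bit 8: prefix='1' (no match yet)
Bit 9: prefix='10' (no match yet)
Bit 10: prefix='100' -> emit 'e', reset
Bit 11: prefix='1' (no match yet)
Bit 12: prefix='10' (no match yet)
Bit 13: prefix='101' -> emit 'p', reset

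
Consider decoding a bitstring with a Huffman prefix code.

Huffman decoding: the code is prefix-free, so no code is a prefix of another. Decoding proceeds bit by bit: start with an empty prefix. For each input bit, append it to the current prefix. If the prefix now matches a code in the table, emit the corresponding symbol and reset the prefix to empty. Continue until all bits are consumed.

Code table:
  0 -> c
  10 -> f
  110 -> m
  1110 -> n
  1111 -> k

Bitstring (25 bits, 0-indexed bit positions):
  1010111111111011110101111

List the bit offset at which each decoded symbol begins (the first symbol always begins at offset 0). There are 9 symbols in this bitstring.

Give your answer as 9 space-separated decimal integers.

Bit 0: prefix='1' (no match yet)
Bit 1: prefix='10' -> emit 'f', reset
Bit 2: prefix='1' (no match yet)
Bit 3: prefix='10' -> emit 'f', reset
Bit 4: prefix='1' (no match yet)
Bit 5: prefix='11' (no match yet)
Bit 6: prefix='111' (no match yet)
Bit 7: prefix='1111' -> emit 'k', reset
Bit 8: prefix='1' (no match yet)
Bit 9: prefix='11' (no match yet)
Bit 10: prefix='111' (no match yet)
Bit 11: prefix='1111' -> emit 'k', reset
Bit 12: prefix='1' (no match yet)
Bit 13: prefix='10' -> emit 'f', reset
Bit 14: prefix='1' (no match yet)
Bit 15: prefix='11' (no match yet)
Bit 16: prefix='111' (no match yet)
Bit 17: prefix='1111' -> emit 'k', reset
Bit 18: prefix='0' -> emit 'c', reset
Bit 19: prefix='1' (no match yet)
Bit 20: prefix='10' -> emit 'f', reset
Bit 21: prefix='1' (no match yet)
Bit 22: prefix='11' (no match yet)
Bit 23: prefix='111' (no match yet)
Bit 24: prefix='1111' -> emit 'k', reset

Answer: 0 2 4 8 12 14 18 19 21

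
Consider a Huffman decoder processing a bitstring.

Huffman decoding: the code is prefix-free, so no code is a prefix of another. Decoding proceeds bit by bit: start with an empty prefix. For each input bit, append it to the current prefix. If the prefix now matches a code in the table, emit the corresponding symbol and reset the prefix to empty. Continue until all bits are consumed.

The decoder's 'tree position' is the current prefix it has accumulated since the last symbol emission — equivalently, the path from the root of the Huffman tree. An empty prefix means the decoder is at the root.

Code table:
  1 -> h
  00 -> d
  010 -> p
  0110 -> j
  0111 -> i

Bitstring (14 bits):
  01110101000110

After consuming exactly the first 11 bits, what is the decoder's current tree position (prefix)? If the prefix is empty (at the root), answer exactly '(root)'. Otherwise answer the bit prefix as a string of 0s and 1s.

Answer: 0

Derivation:
Bit 0: prefix='0' (no match yet)
Bit 1: prefix='01' (no match yet)
Bit 2: prefix='011' (no match yet)
Bit 3: prefix='0111' -> emit 'i', reset
Bit 4: prefix='0' (no match yet)
Bit 5: prefix='01' (no match yet)
Bit 6: prefix='010' -> emit 'p', reset
Bit 7: prefix='1' -> emit 'h', reset
Bit 8: prefix='0' (no match yet)
Bit 9: prefix='00' -> emit 'd', reset
Bit 10: prefix='0' (no match yet)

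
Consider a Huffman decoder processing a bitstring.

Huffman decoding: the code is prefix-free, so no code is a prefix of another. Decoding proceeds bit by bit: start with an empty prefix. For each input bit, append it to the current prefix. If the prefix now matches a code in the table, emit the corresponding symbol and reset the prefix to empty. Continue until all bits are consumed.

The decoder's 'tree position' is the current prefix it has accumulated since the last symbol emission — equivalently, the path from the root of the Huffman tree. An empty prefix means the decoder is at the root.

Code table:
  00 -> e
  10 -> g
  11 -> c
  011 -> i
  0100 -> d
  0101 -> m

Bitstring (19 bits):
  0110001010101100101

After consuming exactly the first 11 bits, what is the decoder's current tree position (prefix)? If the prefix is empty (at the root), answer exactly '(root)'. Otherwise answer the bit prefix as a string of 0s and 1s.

Answer: 01

Derivation:
Bit 0: prefix='0' (no match yet)
Bit 1: prefix='01' (no match yet)
Bit 2: prefix='011' -> emit 'i', reset
Bit 3: prefix='0' (no match yet)
Bit 4: prefix='00' -> emit 'e', reset
Bit 5: prefix='0' (no match yet)
Bit 6: prefix='01' (no match yet)
Bit 7: prefix='010' (no match yet)
Bit 8: prefix='0101' -> emit 'm', reset
Bit 9: prefix='0' (no match yet)
Bit 10: prefix='01' (no match yet)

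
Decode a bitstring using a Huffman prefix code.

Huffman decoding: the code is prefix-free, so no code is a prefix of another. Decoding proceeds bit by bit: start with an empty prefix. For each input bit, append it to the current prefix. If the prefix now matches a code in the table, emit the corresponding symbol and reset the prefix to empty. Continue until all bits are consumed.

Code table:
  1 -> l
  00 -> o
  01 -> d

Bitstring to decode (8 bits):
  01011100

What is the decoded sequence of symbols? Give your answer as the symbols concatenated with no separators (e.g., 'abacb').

Bit 0: prefix='0' (no match yet)
Bit 1: prefix='01' -> emit 'd', reset
Bit 2: prefix='0' (no match yet)
Bit 3: prefix='01' -> emit 'd', reset
Bit 4: prefix='1' -> emit 'l', reset
Bit 5: prefix='1' -> emit 'l', reset
Bit 6: prefix='0' (no match yet)
Bit 7: prefix='00' -> emit 'o', reset

Answer: ddllo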